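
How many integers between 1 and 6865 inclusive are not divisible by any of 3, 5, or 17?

floor(6865/3) + floor(6865/5) + floor(6865/17) − floor(6865/15) − floor(6865/51) − floor(6865/85) + floor(6865/255) = 2288 + 1373 + 403 − 457 − 134 − 80 + 26 = 3419
6865 − 3419 = 3446

3446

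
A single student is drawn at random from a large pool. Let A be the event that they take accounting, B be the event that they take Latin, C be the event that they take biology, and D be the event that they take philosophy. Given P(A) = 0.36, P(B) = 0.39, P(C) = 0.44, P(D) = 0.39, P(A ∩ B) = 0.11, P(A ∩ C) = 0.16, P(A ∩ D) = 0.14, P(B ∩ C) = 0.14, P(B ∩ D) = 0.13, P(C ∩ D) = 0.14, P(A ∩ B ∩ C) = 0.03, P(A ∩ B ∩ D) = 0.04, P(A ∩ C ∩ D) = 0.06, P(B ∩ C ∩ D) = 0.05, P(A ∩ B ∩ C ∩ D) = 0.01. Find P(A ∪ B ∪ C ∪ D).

0.93

Apply inclusion-exclusion:
P(A ∪ B ∪ C ∪ D) = 0.36 + 0.39 + 0.44 + 0.39 − 0.11 − 0.16 − 0.14 − 0.14 − 0.13 − 0.14 + 0.03 + 0.04 + 0.06 + 0.05 − 0.01 = 0.93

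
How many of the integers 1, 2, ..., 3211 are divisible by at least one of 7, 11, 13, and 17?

1037

By inclusion–exclusion:
floor(3211/7) + floor(3211/11) + floor(3211/13) + floor(3211/17) − floor(3211/77) − floor(3211/91) − floor(3211/119) − floor(3211/143) − floor(3211/187) − floor(3211/221) + floor(3211/1001) + floor(3211/1309) + floor(3211/1547) + floor(3211/2431) − floor(3211/17017) = 458 + 291 + 247 + 188 − 41 − 35 − 26 − 22 − 17 − 14 + 3 + 2 + 2 + 1 − 0 = 1037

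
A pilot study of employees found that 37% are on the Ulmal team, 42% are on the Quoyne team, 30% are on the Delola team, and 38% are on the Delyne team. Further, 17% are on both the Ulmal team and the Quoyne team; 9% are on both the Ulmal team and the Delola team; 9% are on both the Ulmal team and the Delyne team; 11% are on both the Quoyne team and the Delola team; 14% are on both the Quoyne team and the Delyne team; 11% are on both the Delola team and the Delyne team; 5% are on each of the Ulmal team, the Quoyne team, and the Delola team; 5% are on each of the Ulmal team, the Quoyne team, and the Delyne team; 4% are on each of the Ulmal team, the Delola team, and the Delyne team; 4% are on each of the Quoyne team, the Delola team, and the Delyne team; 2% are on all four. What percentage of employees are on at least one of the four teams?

92%

P(≥1) = 37 + 42 + 30 + 38 − 17 − 9 − 9 − 11 − 14 − 11 + 5 + 5 + 4 + 4 − 2 = 92%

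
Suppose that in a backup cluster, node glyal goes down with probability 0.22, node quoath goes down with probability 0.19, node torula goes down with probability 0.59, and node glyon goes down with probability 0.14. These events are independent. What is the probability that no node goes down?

0.22277268

Since the events are independent, P(none) is the product of the individual non-occurrence probabilities.
P(none) = (1 − 0.22) × (1 − 0.19) × (1 − 0.59) × (1 − 0.14) = 0.78 × 0.81 × 0.41 × 0.86 = 0.22277268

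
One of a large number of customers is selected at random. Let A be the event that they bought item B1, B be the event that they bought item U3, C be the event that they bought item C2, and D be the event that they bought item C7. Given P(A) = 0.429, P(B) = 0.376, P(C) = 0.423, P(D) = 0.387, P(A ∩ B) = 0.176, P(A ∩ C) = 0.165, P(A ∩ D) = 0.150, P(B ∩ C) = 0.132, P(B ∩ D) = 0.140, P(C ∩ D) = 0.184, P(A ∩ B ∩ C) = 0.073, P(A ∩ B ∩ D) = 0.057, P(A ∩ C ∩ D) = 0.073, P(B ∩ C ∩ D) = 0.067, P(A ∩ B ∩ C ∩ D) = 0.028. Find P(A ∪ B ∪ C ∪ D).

By inclusion–exclusion:
P(A ∪ B ∪ C ∪ D) = 0.429 + 0.376 + 0.423 + 0.387 − 0.176 − 0.165 − 0.150 − 0.132 − 0.140 − 0.184 + 0.073 + 0.057 + 0.073 + 0.067 − 0.028 = 0.910

0.910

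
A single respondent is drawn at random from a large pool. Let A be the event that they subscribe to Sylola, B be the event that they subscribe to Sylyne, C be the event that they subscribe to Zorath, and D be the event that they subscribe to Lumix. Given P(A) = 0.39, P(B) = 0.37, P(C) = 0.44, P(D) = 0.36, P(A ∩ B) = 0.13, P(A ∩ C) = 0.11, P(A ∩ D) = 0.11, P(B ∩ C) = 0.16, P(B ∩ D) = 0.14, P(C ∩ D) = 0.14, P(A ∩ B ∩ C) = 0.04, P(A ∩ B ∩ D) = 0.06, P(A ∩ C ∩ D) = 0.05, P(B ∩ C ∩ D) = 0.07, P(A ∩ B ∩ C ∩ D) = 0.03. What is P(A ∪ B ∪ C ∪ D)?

P(A ∪ B ∪ C ∪ D) = 0.39 + 0.37 + 0.44 + 0.36 − 0.13 − 0.11 − 0.11 − 0.16 − 0.14 − 0.14 + 0.04 + 0.06 + 0.05 + 0.07 − 0.03 = 0.96

0.96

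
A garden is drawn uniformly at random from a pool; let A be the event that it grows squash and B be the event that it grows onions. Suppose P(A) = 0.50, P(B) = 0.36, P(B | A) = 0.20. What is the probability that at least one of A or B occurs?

0.76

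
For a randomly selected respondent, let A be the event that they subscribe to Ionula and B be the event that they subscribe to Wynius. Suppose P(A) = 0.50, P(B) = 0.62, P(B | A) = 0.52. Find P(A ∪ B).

P(A ∩ B) = P(A)·P(B|A) = 0.50 × 0.52 = 0.26
By inclusion-exclusion,
P(A ∪ B) = 0.50 + 0.62 − 0.26 = 0.86

0.86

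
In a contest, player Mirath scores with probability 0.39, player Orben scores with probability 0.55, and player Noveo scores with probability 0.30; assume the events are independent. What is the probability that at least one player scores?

P(none) = (1 − 0.39) × (1 − 0.55) × (1 − 0.30) = 0.61 × 0.45 × 0.70 = 0.19215
P(at least one) = 1 − 0.19215 = 0.80785

0.80785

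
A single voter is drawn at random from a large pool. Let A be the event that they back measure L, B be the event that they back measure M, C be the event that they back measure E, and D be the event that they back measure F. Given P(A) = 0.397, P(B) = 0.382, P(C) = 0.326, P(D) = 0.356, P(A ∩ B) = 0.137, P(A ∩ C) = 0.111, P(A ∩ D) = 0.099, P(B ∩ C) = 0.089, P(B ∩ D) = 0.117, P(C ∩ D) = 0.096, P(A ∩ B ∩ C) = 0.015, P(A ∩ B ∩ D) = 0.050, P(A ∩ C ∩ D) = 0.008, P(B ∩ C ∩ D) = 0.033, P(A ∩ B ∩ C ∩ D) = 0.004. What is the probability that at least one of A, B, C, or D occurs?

0.914

P(A ∪ B ∪ C ∪ D) = 0.397 + 0.382 + 0.326 + 0.356 − 0.137 − 0.111 − 0.099 − 0.089 − 0.117 − 0.096 + 0.015 + 0.050 + 0.008 + 0.033 − 0.004 = 0.914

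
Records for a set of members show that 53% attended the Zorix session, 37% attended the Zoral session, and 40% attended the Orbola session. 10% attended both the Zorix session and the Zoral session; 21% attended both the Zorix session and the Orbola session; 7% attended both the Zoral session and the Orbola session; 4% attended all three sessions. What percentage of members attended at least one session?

96%

Inclusion–exclusion gives
P(≥1) = 53 + 37 + 40 − 10 − 21 − 7 + 4 = 96%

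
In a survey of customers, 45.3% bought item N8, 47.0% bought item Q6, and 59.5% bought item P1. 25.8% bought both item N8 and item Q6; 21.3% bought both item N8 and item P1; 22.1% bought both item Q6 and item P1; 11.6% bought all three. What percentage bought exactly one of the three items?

By inclusion–exclusion (exactly-one form):
P(exactly one) = 45.3 + 47.0 + 59.5 − 2·25.8 − 2·21.3 − 2·22.1 + 3·11.6 = 48.2%

48.2%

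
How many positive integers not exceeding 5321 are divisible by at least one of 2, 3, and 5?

3902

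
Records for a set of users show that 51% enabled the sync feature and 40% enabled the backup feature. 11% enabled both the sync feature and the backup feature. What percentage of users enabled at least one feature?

80%

By inclusion-exclusion,
P(at least one) = 51 + 40 − 11 = 80%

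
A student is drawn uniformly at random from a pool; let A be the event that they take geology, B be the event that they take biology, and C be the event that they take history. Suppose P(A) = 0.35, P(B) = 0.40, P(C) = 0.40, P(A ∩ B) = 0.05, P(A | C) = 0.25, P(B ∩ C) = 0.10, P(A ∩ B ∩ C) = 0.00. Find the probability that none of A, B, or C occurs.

0.10

P(A ∩ C) = P(C)·P(A|C) = 0.40 × 0.25 = 0.10
By inclusion-exclusion,
P(A ∪ B ∪ C) = 0.35 + 0.40 + 0.40 − 0.05 − 0.10 − 0.10 + 0.00 = 0.90
P(none) = 1 − 0.90 = 0.10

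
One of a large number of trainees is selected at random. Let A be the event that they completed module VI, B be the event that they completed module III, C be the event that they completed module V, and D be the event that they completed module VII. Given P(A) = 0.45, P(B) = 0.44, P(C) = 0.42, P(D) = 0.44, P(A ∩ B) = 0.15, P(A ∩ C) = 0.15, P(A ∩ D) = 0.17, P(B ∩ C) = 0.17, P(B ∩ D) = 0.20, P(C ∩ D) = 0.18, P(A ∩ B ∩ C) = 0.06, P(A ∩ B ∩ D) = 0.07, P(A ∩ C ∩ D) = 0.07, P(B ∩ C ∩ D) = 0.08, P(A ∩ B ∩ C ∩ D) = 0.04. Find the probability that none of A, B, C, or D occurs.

0.03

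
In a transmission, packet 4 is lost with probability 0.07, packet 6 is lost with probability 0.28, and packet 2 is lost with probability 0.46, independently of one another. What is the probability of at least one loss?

P(none) = (1 − 0.07) × (1 − 0.28) × (1 − 0.46) = 0.93 × 0.72 × 0.54 = 0.361584
P(at least one) = 1 − 0.361584 = 0.638416

0.638416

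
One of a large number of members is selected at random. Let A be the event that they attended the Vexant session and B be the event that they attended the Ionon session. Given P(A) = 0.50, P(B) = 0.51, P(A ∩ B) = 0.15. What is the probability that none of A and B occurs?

Inclusion–exclusion gives
P(A ∪ B) = 0.50 + 0.51 − 0.15 = 0.86
P(none) = 1 − 0.86 = 0.14

0.14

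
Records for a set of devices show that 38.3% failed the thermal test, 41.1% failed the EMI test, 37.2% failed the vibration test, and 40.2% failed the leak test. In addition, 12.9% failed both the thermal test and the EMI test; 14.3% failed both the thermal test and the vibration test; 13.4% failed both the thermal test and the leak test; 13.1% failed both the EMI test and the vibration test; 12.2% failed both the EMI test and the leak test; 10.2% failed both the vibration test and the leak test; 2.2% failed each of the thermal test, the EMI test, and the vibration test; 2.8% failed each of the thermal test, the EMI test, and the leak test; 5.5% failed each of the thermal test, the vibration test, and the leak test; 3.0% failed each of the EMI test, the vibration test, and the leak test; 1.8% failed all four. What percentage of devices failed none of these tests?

By inclusion–exclusion:
P(≥1) = 38.3 + 41.1 + 37.2 + 40.2 − 12.9 − 14.3 − 13.4 − 13.1 − 12.2 − 10.2 + 2.2 + 2.8 + 5.5 + 3.0 − 1.8 = 92.4%
P(none) = 100% − 92.4% = 7.6%

7.6%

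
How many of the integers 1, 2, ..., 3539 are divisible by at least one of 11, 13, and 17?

By inclusion-exclusion,
321 + 272 + 208 − 24 − 18 − 16 + 1 = 744

744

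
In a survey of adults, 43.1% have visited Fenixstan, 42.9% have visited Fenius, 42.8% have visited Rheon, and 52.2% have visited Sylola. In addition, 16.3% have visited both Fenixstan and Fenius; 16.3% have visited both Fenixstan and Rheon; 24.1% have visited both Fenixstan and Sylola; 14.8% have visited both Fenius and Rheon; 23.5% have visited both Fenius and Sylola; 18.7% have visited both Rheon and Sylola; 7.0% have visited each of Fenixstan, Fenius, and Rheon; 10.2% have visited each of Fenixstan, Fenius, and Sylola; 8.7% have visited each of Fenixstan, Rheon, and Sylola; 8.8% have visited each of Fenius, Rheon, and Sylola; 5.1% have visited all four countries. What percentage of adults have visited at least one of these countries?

96.9%

P(≥1) = 43.1 + 42.9 + 42.8 + 52.2 − 16.3 − 16.3 − 24.1 − 14.8 − 23.5 − 18.7 + 7.0 + 10.2 + 8.7 + 8.8 − 5.1 = 96.9%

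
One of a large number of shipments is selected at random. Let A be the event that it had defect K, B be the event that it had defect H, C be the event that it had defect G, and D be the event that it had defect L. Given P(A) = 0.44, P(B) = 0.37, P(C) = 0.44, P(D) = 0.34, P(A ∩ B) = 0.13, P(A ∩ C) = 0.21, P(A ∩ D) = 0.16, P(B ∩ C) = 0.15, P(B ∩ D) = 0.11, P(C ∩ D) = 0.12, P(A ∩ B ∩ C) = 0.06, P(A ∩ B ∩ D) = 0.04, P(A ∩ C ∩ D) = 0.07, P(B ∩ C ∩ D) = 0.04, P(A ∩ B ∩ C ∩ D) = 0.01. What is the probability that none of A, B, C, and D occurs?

0.09

P(A ∪ B ∪ C ∪ D) = 0.44 + 0.37 + 0.44 + 0.34 − 0.13 − 0.21 − 0.16 − 0.15 − 0.11 − 0.12 + 0.06 + 0.04 + 0.07 + 0.04 − 0.01 = 0.91
P(none) = 1 − 0.91 = 0.09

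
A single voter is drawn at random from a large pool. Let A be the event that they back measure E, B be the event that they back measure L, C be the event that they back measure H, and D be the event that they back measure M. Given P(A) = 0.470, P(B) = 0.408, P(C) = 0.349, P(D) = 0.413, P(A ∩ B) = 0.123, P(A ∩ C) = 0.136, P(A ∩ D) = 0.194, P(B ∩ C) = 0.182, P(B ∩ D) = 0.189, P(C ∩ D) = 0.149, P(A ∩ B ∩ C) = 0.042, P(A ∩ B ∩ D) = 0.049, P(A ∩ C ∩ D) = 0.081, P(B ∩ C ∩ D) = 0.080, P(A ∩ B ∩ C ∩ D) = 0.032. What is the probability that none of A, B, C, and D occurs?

0.113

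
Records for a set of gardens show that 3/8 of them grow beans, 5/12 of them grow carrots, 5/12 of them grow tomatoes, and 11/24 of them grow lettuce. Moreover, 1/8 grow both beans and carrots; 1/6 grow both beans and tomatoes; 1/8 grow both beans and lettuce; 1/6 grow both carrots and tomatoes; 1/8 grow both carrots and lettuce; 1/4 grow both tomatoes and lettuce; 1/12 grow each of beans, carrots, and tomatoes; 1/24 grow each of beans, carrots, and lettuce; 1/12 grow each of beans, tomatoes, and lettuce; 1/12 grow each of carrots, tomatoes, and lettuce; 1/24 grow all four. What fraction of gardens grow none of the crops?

1/24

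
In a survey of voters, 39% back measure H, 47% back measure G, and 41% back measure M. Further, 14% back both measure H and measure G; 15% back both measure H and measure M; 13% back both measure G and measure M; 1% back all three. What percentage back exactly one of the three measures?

P(exactly one) = 39 + 47 + 41 − 2·14 − 2·15 − 2·13 + 3·1 = 46%

46%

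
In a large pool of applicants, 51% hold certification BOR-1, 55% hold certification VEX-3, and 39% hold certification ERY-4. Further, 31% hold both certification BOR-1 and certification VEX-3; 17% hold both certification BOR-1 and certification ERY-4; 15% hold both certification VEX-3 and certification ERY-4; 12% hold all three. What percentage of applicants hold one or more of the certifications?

P(at least one) = 51 + 55 + 39 − 31 − 17 − 15 + 12 = 94%

94%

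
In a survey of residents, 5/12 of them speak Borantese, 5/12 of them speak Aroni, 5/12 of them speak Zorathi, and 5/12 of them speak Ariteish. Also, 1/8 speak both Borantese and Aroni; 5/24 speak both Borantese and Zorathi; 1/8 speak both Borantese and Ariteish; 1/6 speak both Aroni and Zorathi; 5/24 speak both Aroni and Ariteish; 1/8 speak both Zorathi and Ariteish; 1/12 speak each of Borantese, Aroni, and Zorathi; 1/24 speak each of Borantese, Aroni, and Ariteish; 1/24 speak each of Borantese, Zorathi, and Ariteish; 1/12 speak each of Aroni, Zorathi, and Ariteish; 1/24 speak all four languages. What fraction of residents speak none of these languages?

By inclusion–exclusion:
P(at least one) = 5/12 + 5/12 + 5/12 + 5/12 − 1/8 − 5/24 − 1/8 − 1/6 − 5/24 − 1/8 + 1/12 + 1/24 + 1/24 + 1/12 − 1/24 = 11/12
P(none) = 1 − 11/12 = 1/12

1/12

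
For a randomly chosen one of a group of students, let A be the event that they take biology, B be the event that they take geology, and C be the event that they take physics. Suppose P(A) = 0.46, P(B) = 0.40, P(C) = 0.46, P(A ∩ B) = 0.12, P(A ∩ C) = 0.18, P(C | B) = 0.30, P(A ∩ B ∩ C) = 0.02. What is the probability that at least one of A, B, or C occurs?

P(B ∩ C) = P(B)·P(C|B) = 0.40 × 0.30 = 0.12
By inclusion–exclusion:
P(A ∪ B ∪ C) = 0.46 + 0.40 + 0.46 − 0.12 − 0.18 − 0.12 + 0.02 = 0.92

0.92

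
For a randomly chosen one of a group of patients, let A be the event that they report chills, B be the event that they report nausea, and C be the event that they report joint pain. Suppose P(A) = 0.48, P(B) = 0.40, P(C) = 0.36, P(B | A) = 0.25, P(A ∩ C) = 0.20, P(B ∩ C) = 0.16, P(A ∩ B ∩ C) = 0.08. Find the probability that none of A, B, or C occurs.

P(A ∩ B) = P(A)·P(B|A) = 0.48 × 0.25 = 0.12
Apply inclusion-exclusion:
P(A ∪ B ∪ C) = 0.48 + 0.40 + 0.36 − 0.12 − 0.20 − 0.16 + 0.08 = 0.84
P(none) = 1 − 0.84 = 0.16

0.16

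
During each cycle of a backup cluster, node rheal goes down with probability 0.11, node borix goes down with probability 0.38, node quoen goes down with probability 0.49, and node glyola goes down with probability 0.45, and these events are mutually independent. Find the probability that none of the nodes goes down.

0.1547799

P(none) = (1 − 0.11) × (1 − 0.38) × (1 − 0.49) × (1 − 0.45) = 0.89 × 0.62 × 0.51 × 0.55 = 0.1547799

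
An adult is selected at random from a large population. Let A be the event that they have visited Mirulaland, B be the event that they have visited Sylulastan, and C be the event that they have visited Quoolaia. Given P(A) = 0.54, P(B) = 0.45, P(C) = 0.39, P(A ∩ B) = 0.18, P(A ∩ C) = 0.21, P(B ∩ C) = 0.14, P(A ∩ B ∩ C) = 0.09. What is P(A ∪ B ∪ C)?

P(A ∪ B ∪ C) = 0.54 + 0.45 + 0.39 − 0.18 − 0.21 − 0.14 + 0.09 = 0.94

0.94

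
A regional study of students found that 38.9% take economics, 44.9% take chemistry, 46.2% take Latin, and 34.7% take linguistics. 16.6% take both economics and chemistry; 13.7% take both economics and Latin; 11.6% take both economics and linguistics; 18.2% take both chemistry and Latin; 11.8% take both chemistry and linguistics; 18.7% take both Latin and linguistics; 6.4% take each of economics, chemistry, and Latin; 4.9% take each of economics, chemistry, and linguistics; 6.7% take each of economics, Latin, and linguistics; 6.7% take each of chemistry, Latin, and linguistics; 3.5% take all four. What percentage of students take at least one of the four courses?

Apply inclusion-exclusion:
P(≥1) = 38.9 + 44.9 + 46.2 + 34.7 − 16.6 − 13.7 − 11.6 − 18.2 − 11.8 − 18.7 + 6.4 + 4.9 + 6.7 + 6.7 − 3.5 = 95.3%

95.3%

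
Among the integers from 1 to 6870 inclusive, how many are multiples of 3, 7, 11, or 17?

3512

Apply inclusion-exclusion:
2290 + 981 + 624 + 404 − 327 − 208 − 134 − 89 − 57 − 36 + 29 + 19 + 12 + 5 − 1 = 3512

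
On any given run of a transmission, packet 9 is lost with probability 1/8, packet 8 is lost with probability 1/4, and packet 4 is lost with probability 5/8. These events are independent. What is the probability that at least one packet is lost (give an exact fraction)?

P(none) = (1 − 1/8) × (1 − 1/4) × (1 − 5/8) = 7/8 × 3/4 × 3/8 = 63/256
P(at least one) = 1 − 63/256 = 193/256

193/256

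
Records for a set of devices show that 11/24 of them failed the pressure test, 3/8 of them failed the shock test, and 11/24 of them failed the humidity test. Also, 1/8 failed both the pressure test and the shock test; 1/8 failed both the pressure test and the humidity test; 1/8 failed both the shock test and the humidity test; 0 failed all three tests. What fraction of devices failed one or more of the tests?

By inclusion-exclusion,
P(≥1) = 11/24 + 3/8 + 11/24 − 1/8 − 1/8 − 1/8 + 0 = 11/12

11/12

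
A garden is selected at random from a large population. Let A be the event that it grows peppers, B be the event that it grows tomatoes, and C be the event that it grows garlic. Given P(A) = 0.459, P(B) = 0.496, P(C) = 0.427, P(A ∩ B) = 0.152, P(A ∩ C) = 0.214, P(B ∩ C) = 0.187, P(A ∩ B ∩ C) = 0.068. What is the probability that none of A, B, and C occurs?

0.103

P(A ∪ B ∪ C) = 0.459 + 0.496 + 0.427 − 0.152 − 0.214 − 0.187 + 0.068 = 0.897
P(none) = 1 − 0.897 = 0.103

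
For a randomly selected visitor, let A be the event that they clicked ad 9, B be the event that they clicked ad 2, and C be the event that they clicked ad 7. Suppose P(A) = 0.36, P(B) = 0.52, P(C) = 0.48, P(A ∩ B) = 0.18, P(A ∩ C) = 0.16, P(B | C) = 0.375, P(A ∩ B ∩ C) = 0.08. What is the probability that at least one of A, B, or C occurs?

0.92

P(B ∩ C) = P(C)·P(B|C) = 0.48 × 0.375 = 0.18
P(A ∪ B ∪ C) = 0.36 + 0.52 + 0.48 − 0.18 − 0.16 − 0.18 + 0.08 = 0.92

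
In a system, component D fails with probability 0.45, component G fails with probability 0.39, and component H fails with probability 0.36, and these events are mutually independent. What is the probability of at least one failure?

0.78528

P(none) = (1 − 0.45) × (1 − 0.39) × (1 − 0.36) = 0.55 × 0.61 × 0.64 = 0.21472
P(at least one) = 1 − 0.21472 = 0.78528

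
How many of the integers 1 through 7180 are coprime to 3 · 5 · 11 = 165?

3481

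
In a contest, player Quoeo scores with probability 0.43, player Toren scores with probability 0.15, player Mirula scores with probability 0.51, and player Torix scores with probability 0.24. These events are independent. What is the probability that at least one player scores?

0.8195722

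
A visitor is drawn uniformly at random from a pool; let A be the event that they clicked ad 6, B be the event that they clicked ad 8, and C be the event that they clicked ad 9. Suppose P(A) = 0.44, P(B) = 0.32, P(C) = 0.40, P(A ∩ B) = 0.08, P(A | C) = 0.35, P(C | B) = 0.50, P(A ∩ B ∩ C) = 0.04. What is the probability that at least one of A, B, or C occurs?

0.82

P(A ∩ C) = P(C)·P(A|C) = 0.40 × 0.35 = 0.14
P(B ∩ C) = P(B)·P(C|B) = 0.32 × 0.50 = 0.16
Apply inclusion-exclusion:
P(A ∪ B ∪ C) = 0.44 + 0.32 + 0.40 − 0.08 − 0.14 − 0.16 + 0.04 = 0.82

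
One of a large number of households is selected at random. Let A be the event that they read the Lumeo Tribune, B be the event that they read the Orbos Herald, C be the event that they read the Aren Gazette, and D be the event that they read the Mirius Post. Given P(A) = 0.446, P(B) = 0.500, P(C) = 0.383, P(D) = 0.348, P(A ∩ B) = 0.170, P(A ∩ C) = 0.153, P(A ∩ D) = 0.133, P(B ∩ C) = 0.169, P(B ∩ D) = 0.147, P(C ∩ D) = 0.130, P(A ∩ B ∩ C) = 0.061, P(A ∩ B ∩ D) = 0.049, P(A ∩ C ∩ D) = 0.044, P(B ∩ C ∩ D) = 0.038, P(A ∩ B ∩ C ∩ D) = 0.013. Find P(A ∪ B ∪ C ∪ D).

By inclusion–exclusion:
P(A ∪ B ∪ C ∪ D) = 0.446 + 0.500 + 0.383 + 0.348 − 0.170 − 0.153 − 0.133 − 0.169 − 0.147 − 0.130 + 0.061 + 0.049 + 0.044 + 0.038 − 0.013 = 0.954

0.954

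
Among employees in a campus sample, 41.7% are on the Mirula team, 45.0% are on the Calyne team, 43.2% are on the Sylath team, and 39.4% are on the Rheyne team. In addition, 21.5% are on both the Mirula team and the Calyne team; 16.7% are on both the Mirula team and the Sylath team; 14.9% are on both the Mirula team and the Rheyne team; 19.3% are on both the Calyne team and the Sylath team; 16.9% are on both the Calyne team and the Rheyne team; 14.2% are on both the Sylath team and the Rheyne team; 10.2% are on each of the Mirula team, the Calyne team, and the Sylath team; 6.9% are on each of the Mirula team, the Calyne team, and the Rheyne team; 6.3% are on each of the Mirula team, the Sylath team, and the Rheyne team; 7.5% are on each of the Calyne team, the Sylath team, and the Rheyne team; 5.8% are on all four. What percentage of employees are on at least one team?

90.9%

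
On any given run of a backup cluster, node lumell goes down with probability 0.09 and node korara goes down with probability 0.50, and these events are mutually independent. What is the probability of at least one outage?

0.545

P(none) = (1 − 0.09) × (1 − 0.50) = 0.91 × 0.50 = 0.455
P(at least one) = 1 − 0.455 = 0.545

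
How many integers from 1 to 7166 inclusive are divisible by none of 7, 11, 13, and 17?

4853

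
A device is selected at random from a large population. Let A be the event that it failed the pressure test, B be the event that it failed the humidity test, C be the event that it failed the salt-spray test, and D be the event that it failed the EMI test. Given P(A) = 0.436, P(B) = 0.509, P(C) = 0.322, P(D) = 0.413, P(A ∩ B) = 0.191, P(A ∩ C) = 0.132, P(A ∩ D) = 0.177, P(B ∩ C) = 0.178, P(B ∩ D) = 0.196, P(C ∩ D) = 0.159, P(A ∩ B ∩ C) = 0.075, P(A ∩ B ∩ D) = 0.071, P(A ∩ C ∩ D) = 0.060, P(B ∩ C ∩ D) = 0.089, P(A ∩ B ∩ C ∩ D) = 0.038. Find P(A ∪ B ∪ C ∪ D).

0.904

Inclusion–exclusion gives
P(A ∪ B ∪ C ∪ D) = 0.436 + 0.509 + 0.322 + 0.413 − 0.191 − 0.132 − 0.177 − 0.178 − 0.196 − 0.159 + 0.075 + 0.071 + 0.060 + 0.089 − 0.038 = 0.904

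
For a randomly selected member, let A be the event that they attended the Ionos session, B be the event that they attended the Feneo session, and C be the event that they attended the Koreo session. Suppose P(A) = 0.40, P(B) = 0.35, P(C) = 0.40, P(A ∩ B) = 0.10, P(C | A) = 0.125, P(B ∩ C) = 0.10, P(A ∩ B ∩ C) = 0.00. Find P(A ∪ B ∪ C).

P(A ∩ C) = P(A)·P(C|A) = 0.40 × 0.125 = 0.05
P(A ∪ B ∪ C) = 0.40 + 0.35 + 0.40 − 0.10 − 0.05 − 0.10 + 0.00 = 0.90

0.90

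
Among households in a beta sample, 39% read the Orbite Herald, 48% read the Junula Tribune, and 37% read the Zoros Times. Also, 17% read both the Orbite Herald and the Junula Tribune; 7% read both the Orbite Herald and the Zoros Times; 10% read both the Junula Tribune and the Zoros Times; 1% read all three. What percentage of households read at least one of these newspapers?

By inclusion-exclusion,
P(union) = 39 + 48 + 37 − 17 − 7 − 10 + 1 = 91%

91%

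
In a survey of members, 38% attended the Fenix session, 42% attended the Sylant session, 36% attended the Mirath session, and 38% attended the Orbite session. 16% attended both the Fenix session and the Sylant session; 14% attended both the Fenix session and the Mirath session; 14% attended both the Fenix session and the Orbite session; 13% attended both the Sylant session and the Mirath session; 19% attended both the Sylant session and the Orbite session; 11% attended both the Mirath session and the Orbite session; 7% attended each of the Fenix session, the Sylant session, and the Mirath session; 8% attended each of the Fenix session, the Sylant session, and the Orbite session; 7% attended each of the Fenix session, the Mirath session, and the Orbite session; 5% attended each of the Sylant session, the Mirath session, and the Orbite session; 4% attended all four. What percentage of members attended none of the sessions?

Apply inclusion-exclusion:
P(at least one) = 38 + 42 + 36 + 38 − 16 − 14 − 14 − 13 − 19 − 11 + 7 + 8 + 7 + 5 − 4 = 90%
P(none) = 100% − 90% = 10%

10%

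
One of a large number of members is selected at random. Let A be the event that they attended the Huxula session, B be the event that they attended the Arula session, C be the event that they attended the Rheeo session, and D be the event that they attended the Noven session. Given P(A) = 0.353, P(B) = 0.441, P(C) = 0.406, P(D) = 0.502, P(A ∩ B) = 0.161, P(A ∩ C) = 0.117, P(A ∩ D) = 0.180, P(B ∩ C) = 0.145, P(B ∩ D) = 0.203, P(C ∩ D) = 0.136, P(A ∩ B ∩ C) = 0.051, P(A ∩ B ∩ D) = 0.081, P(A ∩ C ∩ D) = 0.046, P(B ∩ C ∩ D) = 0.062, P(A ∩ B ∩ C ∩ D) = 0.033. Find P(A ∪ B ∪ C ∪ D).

0.967

P(A ∪ B ∪ C ∪ D) = 0.353 + 0.441 + 0.406 + 0.502 − 0.161 − 0.117 − 0.180 − 0.145 − 0.203 − 0.136 + 0.051 + 0.081 + 0.046 + 0.062 − 0.033 = 0.967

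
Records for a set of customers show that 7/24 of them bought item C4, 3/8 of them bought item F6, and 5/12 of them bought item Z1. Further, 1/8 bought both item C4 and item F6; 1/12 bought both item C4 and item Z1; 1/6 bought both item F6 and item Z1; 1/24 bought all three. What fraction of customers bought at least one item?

P(union) = 7/24 + 3/8 + 5/12 − 1/8 − 1/12 − 1/6 + 1/24 = 3/4

3/4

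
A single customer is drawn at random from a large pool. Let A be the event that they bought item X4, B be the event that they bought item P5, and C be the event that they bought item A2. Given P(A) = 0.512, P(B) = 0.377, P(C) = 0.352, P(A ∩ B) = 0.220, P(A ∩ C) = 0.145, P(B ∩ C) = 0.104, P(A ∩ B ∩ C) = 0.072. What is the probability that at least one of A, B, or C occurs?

0.844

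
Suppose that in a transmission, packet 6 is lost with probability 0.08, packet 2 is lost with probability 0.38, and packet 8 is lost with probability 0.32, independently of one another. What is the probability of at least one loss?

0.612128

P(none) = (1 − 0.08) × (1 − 0.38) × (1 − 0.32) = 0.92 × 0.62 × 0.68 = 0.387872
P(at least one) = 1 − 0.387872 = 0.612128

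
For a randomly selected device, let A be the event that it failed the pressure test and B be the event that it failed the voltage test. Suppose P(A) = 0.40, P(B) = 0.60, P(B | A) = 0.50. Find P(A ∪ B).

0.80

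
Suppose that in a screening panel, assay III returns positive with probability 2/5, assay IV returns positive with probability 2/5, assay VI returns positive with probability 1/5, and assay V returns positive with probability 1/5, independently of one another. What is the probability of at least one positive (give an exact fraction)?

481/625

Independence gives P(none) = ∏(1 − pᵢ).
P(none) = (1 − 2/5) × (1 − 2/5) × (1 − 1/5) × (1 − 1/5) = 3/5 × 3/5 × 4/5 × 4/5 = 144/625
P(at least one) = 1 − 144/625 = 481/625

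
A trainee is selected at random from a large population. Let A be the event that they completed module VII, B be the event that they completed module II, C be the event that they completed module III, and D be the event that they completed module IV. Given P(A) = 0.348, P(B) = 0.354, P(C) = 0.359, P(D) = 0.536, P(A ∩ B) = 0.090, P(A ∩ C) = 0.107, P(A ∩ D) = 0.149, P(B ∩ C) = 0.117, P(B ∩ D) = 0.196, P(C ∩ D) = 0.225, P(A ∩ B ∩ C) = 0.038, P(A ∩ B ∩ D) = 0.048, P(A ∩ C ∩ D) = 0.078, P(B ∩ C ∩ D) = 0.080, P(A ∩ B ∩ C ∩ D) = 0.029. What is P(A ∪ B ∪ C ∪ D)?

P(A ∪ B ∪ C ∪ D) = 0.348 + 0.354 + 0.359 + 0.536 − 0.090 − 0.107 − 0.149 − 0.117 − 0.196 − 0.225 + 0.038 + 0.048 + 0.078 + 0.080 − 0.029 = 0.928

0.928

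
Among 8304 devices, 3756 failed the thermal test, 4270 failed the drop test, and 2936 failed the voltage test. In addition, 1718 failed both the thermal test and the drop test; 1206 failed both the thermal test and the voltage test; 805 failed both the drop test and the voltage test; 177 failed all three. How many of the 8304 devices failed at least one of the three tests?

7410

Inclusion–exclusion gives
N(≥1) = 3756 + 4270 + 2936 − 1718 − 1206 − 805 + 177 = 7410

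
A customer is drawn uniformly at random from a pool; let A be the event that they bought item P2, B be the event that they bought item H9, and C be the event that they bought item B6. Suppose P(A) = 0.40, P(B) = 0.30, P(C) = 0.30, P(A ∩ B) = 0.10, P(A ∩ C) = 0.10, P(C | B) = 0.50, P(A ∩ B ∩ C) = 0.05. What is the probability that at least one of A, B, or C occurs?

0.70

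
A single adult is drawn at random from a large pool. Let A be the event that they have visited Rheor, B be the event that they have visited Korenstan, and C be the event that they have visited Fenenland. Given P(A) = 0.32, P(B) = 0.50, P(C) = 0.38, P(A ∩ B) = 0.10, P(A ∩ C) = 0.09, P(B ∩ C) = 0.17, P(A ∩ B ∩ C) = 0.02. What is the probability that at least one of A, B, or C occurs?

Using inclusion–exclusion:
P(A ∪ B ∪ C) = 0.32 + 0.50 + 0.38 − 0.10 − 0.09 − 0.17 + 0.02 = 0.86

0.86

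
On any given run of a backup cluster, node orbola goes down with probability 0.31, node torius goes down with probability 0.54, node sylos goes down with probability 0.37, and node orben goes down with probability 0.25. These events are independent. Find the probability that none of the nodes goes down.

P(none) = (1 − 0.31) × (1 − 0.54) × (1 − 0.37) × (1 − 0.25) = 0.69 × 0.46 × 0.63 × 0.75 = 0.1499715

0.1499715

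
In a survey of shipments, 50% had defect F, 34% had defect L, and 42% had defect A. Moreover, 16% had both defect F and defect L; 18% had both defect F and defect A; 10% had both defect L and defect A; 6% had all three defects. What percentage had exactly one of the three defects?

56%

By inclusion–exclusion (exactly-one form):
P(exactly one) = 50 + 34 + 42 − 2·16 − 2·18 − 2·10 + 3·6 = 56%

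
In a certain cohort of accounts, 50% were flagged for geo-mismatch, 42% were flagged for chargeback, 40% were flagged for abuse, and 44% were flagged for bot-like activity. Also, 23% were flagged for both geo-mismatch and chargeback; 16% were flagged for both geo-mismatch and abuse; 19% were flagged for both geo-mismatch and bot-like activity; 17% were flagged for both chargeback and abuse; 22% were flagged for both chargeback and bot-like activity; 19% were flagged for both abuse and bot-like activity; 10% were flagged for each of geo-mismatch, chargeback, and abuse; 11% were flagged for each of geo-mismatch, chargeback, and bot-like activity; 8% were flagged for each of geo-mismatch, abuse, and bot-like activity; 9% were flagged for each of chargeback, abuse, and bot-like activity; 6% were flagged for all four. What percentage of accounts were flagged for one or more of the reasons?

92%

Apply inclusion-exclusion:
P(at least one) = 50 + 42 + 40 + 44 − 23 − 16 − 19 − 17 − 22 − 19 + 10 + 11 + 8 + 9 − 6 = 92%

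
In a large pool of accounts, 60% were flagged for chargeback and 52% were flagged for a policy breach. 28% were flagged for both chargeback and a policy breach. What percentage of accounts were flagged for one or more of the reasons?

84%

Apply inclusion-exclusion:
P(≥1) = 60 + 52 − 28 = 84%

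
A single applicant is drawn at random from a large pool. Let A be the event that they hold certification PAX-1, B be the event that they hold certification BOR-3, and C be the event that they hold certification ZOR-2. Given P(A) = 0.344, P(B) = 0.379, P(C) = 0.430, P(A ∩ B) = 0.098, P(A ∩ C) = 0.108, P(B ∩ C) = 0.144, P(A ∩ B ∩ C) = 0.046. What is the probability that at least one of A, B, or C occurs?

Using inclusion–exclusion:
P(A ∪ B ∪ C) = 0.344 + 0.379 + 0.430 − 0.098 − 0.108 − 0.144 + 0.046 = 0.849

0.849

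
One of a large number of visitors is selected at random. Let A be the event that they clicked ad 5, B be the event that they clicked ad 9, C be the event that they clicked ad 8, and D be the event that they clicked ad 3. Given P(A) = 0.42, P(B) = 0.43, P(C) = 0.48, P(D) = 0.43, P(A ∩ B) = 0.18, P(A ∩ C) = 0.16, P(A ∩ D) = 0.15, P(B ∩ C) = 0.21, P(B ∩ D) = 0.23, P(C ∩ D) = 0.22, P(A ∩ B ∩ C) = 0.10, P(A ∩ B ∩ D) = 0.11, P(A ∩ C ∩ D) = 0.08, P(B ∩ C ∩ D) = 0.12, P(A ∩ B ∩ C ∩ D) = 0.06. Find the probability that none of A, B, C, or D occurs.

P(A ∪ B ∪ C ∪ D) = 0.42 + 0.43 + 0.48 + 0.43 − 0.18 − 0.16 − 0.15 − 0.21 − 0.23 − 0.22 + 0.10 + 0.11 + 0.08 + 0.12 − 0.06 = 0.96
P(none) = 1 − 0.96 = 0.04

0.04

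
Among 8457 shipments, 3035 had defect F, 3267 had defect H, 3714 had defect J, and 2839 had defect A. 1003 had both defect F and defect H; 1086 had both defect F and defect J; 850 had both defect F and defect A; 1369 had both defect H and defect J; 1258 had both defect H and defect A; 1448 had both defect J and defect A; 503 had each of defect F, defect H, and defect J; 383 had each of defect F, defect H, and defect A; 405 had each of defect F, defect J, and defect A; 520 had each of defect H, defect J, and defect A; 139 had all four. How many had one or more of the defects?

|at least one| = 3035 + 3267 + 3714 + 2839 − 1003 − 1086 − 850 − 1369 − 1258 − 1448 + 503 + 383 + 405 + 520 − 139 = 7513

7513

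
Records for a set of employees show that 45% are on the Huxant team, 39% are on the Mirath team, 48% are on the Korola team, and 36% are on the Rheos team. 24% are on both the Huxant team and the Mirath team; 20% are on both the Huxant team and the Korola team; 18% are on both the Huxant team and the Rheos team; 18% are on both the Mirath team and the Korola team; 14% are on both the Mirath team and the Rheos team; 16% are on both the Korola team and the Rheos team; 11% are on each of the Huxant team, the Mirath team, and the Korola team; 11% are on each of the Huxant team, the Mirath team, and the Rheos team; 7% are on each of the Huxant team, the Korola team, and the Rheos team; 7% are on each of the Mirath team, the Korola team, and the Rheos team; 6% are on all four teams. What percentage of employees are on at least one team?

88%

By inclusion–exclusion:
P(≥1) = 45 + 39 + 48 + 36 − 24 − 20 − 18 − 18 − 14 − 16 + 11 + 11 + 7 + 7 − 6 = 88%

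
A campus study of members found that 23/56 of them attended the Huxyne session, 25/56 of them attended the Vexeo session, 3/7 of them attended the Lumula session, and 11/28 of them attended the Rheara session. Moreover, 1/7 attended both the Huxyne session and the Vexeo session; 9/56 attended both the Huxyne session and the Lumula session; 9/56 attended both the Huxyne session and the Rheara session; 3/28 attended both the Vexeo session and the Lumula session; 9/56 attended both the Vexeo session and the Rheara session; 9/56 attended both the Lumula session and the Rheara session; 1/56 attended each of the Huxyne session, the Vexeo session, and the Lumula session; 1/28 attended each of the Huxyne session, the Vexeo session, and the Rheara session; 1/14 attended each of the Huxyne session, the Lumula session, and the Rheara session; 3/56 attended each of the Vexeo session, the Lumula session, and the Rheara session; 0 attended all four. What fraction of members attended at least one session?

27/28

P(union) = 23/56 + 25/56 + 3/7 + 11/28 − 1/7 − 9/56 − 9/56 − 3/28 − 9/56 − 9/56 + 1/56 + 1/28 + 1/14 + 3/56 − 0 = 27/28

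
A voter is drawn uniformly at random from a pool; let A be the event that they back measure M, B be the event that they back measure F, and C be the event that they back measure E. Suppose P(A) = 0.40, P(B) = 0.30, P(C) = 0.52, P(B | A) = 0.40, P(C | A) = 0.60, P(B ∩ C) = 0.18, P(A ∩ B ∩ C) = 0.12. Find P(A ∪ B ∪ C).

0.76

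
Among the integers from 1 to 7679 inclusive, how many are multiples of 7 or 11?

1696

1097 + 698 − 99 = 1696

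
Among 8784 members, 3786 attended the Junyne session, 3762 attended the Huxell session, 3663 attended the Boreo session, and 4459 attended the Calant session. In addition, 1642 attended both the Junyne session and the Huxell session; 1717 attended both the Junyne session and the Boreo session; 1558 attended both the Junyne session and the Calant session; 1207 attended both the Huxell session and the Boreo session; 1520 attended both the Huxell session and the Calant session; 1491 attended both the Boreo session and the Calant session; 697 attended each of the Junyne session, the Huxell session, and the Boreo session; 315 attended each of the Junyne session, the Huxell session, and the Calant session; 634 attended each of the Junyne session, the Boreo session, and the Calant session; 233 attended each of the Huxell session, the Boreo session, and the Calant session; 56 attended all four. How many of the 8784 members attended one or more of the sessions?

8358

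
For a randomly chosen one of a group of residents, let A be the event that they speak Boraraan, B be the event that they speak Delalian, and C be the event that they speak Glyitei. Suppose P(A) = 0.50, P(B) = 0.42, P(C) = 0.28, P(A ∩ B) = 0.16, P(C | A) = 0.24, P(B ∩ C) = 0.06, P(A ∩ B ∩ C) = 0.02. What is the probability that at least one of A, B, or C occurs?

P(A ∩ C) = P(A)·P(C|A) = 0.50 × 0.24 = 0.12
By inclusion–exclusion:
P(A ∪ B ∪ C) = 0.50 + 0.42 + 0.28 − 0.16 − 0.12 − 0.06 + 0.02 = 0.88

0.88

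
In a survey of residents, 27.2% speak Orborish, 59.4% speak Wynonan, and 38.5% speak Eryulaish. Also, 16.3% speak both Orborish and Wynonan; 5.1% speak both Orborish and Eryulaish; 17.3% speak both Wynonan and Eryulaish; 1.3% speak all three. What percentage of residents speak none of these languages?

12.3%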